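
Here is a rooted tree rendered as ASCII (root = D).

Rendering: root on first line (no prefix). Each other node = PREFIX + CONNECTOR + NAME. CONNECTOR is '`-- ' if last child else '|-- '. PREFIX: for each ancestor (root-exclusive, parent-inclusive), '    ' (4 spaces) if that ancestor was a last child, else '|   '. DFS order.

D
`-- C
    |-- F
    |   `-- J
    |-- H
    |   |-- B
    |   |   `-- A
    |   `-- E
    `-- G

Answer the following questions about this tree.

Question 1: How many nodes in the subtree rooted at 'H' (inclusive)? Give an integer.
Answer: 4

Derivation:
Subtree rooted at H contains: A, B, E, H
Count = 4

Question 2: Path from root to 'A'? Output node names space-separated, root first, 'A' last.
Walk down from root: D -> C -> H -> B -> A

Answer: D C H B A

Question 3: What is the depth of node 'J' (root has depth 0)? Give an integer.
Answer: 3

Derivation:
Path from root to J: D -> C -> F -> J
Depth = number of edges = 3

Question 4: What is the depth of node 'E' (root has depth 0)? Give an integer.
Path from root to E: D -> C -> H -> E
Depth = number of edges = 3

Answer: 3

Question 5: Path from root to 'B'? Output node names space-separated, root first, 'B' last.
Walk down from root: D -> C -> H -> B

Answer: D C H B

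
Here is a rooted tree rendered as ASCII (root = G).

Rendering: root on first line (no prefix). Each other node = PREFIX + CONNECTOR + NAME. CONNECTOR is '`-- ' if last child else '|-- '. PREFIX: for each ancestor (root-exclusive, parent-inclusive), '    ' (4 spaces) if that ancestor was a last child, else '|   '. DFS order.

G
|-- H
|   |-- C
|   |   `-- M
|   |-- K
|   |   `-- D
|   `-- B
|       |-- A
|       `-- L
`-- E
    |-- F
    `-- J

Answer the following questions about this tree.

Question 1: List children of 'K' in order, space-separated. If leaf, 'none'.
Answer: D

Derivation:
Node K's children (from adjacency): D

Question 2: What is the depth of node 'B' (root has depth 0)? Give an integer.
Answer: 2

Derivation:
Path from root to B: G -> H -> B
Depth = number of edges = 2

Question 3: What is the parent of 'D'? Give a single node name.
Answer: K

Derivation:
Scan adjacency: D appears as child of K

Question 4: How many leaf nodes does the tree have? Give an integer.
Leaves (nodes with no children): A, D, F, J, L, M

Answer: 6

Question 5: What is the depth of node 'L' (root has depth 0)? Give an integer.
Answer: 3

Derivation:
Path from root to L: G -> H -> B -> L
Depth = number of edges = 3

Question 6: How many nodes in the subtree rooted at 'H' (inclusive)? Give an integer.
Subtree rooted at H contains: A, B, C, D, H, K, L, M
Count = 8

Answer: 8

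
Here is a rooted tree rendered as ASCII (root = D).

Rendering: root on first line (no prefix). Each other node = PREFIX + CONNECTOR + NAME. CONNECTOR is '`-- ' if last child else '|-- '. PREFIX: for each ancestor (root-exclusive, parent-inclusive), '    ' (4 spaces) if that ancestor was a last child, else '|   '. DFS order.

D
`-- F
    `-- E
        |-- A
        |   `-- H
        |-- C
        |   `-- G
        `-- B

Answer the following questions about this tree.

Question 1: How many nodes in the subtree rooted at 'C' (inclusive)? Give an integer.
Answer: 2

Derivation:
Subtree rooted at C contains: C, G
Count = 2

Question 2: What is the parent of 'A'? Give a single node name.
Scan adjacency: A appears as child of E

Answer: E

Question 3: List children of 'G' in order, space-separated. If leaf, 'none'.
Node G's children (from adjacency): (leaf)

Answer: none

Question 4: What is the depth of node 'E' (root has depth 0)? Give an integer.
Path from root to E: D -> F -> E
Depth = number of edges = 2

Answer: 2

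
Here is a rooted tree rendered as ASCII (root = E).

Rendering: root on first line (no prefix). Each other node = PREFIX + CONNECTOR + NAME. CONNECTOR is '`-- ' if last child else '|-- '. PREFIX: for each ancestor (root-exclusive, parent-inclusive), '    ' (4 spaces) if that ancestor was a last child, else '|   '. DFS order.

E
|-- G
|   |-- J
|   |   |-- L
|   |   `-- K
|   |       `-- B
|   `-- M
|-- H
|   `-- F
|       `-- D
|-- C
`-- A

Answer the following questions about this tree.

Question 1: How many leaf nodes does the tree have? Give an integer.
Answer: 6

Derivation:
Leaves (nodes with no children): A, B, C, D, L, M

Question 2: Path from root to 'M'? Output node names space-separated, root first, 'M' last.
Answer: E G M

Derivation:
Walk down from root: E -> G -> M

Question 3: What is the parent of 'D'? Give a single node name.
Answer: F

Derivation:
Scan adjacency: D appears as child of F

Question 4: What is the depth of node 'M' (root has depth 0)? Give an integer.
Path from root to M: E -> G -> M
Depth = number of edges = 2

Answer: 2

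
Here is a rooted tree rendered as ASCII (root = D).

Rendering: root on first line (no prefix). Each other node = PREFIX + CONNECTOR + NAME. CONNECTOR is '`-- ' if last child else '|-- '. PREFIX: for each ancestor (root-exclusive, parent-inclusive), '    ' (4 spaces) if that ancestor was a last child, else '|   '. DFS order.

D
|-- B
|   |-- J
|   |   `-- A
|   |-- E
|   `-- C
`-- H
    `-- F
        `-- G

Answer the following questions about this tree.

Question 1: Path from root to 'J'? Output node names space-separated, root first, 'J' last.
Walk down from root: D -> B -> J

Answer: D B J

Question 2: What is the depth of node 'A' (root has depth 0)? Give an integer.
Answer: 3

Derivation:
Path from root to A: D -> B -> J -> A
Depth = number of edges = 3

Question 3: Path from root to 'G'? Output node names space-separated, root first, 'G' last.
Answer: D H F G

Derivation:
Walk down from root: D -> H -> F -> G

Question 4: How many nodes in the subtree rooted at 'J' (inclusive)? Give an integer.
Subtree rooted at J contains: A, J
Count = 2

Answer: 2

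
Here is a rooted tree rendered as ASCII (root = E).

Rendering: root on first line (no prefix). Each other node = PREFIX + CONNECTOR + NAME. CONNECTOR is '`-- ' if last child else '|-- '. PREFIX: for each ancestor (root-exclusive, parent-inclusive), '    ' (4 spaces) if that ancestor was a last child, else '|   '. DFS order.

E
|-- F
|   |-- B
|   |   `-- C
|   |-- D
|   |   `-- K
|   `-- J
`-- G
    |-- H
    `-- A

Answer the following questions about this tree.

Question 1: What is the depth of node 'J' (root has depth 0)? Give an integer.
Answer: 2

Derivation:
Path from root to J: E -> F -> J
Depth = number of edges = 2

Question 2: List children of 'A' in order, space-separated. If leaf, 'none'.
Node A's children (from adjacency): (leaf)

Answer: none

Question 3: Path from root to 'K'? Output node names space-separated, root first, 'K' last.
Answer: E F D K

Derivation:
Walk down from root: E -> F -> D -> K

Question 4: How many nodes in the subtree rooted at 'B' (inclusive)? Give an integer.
Answer: 2

Derivation:
Subtree rooted at B contains: B, C
Count = 2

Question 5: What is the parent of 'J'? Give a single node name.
Scan adjacency: J appears as child of F

Answer: F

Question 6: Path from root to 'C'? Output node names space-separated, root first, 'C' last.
Answer: E F B C

Derivation:
Walk down from root: E -> F -> B -> C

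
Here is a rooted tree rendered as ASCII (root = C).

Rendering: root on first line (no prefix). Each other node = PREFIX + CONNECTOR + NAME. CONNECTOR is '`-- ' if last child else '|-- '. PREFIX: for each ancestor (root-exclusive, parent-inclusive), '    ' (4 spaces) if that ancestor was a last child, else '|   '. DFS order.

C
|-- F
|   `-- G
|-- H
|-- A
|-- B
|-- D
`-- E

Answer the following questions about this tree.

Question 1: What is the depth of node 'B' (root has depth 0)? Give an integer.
Path from root to B: C -> B
Depth = number of edges = 1

Answer: 1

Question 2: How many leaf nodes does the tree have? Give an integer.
Answer: 6

Derivation:
Leaves (nodes with no children): A, B, D, E, G, H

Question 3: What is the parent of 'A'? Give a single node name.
Scan adjacency: A appears as child of C

Answer: C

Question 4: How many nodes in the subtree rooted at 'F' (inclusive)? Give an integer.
Subtree rooted at F contains: F, G
Count = 2

Answer: 2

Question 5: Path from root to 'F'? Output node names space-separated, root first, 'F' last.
Walk down from root: C -> F

Answer: C F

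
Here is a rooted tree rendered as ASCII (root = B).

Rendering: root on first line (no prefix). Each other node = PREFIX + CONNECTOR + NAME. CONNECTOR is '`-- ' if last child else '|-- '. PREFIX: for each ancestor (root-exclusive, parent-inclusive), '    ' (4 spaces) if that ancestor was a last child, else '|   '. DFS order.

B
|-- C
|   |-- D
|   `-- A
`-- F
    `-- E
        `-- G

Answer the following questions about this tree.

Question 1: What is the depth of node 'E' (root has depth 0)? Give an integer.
Answer: 2

Derivation:
Path from root to E: B -> F -> E
Depth = number of edges = 2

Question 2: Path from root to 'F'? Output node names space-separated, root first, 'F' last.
Walk down from root: B -> F

Answer: B F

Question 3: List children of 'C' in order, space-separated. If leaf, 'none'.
Node C's children (from adjacency): D, A

Answer: D A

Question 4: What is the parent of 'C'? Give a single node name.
Scan adjacency: C appears as child of B

Answer: B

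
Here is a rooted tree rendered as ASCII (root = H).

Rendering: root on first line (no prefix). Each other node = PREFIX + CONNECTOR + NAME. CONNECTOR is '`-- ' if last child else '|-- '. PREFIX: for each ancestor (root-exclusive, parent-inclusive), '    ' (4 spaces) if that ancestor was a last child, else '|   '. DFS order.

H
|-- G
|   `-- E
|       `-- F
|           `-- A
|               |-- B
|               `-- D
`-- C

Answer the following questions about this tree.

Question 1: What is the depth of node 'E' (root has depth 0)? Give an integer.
Path from root to E: H -> G -> E
Depth = number of edges = 2

Answer: 2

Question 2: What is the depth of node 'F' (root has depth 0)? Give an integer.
Answer: 3

Derivation:
Path from root to F: H -> G -> E -> F
Depth = number of edges = 3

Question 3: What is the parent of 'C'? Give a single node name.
Scan adjacency: C appears as child of H

Answer: H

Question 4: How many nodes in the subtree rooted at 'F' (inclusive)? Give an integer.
Answer: 4

Derivation:
Subtree rooted at F contains: A, B, D, F
Count = 4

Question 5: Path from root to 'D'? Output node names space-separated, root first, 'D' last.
Answer: H G E F A D

Derivation:
Walk down from root: H -> G -> E -> F -> A -> D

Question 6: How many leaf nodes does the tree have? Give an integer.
Leaves (nodes with no children): B, C, D

Answer: 3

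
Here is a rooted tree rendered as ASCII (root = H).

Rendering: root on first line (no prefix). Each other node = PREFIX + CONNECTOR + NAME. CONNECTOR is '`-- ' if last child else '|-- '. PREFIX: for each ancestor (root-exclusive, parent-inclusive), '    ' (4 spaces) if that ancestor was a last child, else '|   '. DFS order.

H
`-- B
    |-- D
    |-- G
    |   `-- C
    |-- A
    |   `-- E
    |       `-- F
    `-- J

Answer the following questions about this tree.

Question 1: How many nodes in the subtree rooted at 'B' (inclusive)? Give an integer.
Subtree rooted at B contains: A, B, C, D, E, F, G, J
Count = 8

Answer: 8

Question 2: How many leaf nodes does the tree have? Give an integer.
Answer: 4

Derivation:
Leaves (nodes with no children): C, D, F, J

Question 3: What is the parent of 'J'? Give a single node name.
Answer: B

Derivation:
Scan adjacency: J appears as child of B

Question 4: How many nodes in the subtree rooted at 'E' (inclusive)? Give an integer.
Subtree rooted at E contains: E, F
Count = 2

Answer: 2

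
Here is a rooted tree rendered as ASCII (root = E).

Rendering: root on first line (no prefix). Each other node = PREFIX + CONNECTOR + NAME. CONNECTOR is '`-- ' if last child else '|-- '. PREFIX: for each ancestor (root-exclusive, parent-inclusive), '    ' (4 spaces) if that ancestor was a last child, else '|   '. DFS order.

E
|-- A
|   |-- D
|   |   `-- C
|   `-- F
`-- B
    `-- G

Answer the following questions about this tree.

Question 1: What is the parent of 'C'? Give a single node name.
Answer: D

Derivation:
Scan adjacency: C appears as child of D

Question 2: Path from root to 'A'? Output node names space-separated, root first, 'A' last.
Answer: E A

Derivation:
Walk down from root: E -> A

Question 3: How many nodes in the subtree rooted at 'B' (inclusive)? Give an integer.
Answer: 2

Derivation:
Subtree rooted at B contains: B, G
Count = 2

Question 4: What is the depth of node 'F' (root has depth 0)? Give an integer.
Path from root to F: E -> A -> F
Depth = number of edges = 2

Answer: 2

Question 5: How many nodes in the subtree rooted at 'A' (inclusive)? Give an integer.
Answer: 4

Derivation:
Subtree rooted at A contains: A, C, D, F
Count = 4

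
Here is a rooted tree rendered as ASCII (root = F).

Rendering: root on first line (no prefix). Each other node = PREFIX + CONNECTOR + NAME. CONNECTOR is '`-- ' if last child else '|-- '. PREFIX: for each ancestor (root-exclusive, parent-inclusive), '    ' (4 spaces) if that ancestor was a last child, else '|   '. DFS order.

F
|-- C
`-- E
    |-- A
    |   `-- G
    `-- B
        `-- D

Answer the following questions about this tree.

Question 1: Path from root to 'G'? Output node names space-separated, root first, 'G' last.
Answer: F E A G

Derivation:
Walk down from root: F -> E -> A -> G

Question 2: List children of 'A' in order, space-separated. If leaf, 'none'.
Answer: G

Derivation:
Node A's children (from adjacency): G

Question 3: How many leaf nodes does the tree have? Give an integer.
Leaves (nodes with no children): C, D, G

Answer: 3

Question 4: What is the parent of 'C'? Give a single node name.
Scan adjacency: C appears as child of F

Answer: F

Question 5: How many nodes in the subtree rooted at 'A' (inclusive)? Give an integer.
Answer: 2

Derivation:
Subtree rooted at A contains: A, G
Count = 2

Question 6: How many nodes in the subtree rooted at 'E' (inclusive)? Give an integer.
Answer: 5

Derivation:
Subtree rooted at E contains: A, B, D, E, G
Count = 5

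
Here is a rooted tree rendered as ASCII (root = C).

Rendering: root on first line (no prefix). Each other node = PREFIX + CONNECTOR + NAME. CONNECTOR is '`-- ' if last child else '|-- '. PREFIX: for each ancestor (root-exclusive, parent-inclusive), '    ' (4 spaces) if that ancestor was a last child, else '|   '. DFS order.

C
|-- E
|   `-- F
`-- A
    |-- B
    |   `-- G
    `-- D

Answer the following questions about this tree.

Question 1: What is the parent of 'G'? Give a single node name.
Scan adjacency: G appears as child of B

Answer: B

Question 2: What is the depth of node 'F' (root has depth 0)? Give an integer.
Path from root to F: C -> E -> F
Depth = number of edges = 2

Answer: 2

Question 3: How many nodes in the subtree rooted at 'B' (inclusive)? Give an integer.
Answer: 2

Derivation:
Subtree rooted at B contains: B, G
Count = 2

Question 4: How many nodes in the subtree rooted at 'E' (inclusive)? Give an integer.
Answer: 2

Derivation:
Subtree rooted at E contains: E, F
Count = 2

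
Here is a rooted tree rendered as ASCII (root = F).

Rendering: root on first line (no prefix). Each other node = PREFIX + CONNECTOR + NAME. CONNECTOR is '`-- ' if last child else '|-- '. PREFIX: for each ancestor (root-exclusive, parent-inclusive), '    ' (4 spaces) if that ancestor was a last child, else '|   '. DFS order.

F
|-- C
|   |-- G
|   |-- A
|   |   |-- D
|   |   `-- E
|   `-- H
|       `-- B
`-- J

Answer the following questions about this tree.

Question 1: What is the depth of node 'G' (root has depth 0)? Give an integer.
Path from root to G: F -> C -> G
Depth = number of edges = 2

Answer: 2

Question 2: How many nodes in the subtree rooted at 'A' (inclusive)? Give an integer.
Answer: 3

Derivation:
Subtree rooted at A contains: A, D, E
Count = 3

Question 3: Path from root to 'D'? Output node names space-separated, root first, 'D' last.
Walk down from root: F -> C -> A -> D

Answer: F C A D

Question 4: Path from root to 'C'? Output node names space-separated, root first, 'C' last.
Walk down from root: F -> C

Answer: F C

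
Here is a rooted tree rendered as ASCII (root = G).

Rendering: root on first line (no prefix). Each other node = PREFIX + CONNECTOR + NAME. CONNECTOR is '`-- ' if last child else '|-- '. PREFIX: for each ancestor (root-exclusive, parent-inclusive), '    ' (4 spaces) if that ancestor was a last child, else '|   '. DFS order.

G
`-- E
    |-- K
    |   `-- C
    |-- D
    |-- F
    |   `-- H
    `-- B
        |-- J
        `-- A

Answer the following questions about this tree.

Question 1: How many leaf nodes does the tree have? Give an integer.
Answer: 5

Derivation:
Leaves (nodes with no children): A, C, D, H, J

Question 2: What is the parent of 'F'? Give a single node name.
Answer: E

Derivation:
Scan adjacency: F appears as child of E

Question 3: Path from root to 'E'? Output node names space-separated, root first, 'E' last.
Answer: G E

Derivation:
Walk down from root: G -> E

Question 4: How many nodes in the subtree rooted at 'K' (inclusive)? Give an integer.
Answer: 2

Derivation:
Subtree rooted at K contains: C, K
Count = 2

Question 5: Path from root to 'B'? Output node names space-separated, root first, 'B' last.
Answer: G E B

Derivation:
Walk down from root: G -> E -> B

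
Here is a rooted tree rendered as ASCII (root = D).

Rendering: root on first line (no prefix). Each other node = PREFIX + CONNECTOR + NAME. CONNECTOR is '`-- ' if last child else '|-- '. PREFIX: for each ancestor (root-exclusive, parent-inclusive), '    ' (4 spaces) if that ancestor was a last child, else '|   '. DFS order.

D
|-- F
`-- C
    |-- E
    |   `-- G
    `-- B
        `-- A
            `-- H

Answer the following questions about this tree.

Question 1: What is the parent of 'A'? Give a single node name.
Scan adjacency: A appears as child of B

Answer: B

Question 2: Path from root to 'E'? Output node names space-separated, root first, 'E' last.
Walk down from root: D -> C -> E

Answer: D C E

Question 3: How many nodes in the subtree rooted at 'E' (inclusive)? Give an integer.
Subtree rooted at E contains: E, G
Count = 2

Answer: 2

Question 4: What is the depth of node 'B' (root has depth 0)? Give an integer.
Answer: 2

Derivation:
Path from root to B: D -> C -> B
Depth = number of edges = 2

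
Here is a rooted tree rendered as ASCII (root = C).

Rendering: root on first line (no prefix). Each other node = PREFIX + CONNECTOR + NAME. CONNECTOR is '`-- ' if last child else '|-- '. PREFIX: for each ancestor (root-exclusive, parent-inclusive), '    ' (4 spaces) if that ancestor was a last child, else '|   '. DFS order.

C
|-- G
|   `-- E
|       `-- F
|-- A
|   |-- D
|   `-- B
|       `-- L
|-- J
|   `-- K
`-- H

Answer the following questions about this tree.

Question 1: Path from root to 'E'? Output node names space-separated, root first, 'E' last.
Answer: C G E

Derivation:
Walk down from root: C -> G -> E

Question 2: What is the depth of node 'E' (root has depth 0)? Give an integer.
Path from root to E: C -> G -> E
Depth = number of edges = 2

Answer: 2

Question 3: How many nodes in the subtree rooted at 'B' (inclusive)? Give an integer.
Answer: 2

Derivation:
Subtree rooted at B contains: B, L
Count = 2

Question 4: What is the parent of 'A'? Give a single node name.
Scan adjacency: A appears as child of C

Answer: C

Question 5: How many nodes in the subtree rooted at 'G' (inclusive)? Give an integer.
Answer: 3

Derivation:
Subtree rooted at G contains: E, F, G
Count = 3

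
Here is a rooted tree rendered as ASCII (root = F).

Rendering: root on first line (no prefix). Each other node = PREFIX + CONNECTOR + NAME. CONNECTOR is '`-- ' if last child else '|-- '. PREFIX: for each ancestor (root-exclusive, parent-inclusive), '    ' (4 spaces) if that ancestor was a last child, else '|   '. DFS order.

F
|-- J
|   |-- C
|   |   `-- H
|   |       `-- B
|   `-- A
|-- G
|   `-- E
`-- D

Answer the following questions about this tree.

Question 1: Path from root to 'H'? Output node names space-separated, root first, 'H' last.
Walk down from root: F -> J -> C -> H

Answer: F J C H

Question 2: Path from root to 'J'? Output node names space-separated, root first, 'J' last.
Walk down from root: F -> J

Answer: F J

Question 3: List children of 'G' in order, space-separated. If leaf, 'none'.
Answer: E

Derivation:
Node G's children (from adjacency): E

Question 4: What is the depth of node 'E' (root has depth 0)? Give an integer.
Path from root to E: F -> G -> E
Depth = number of edges = 2

Answer: 2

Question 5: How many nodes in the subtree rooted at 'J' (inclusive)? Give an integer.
Subtree rooted at J contains: A, B, C, H, J
Count = 5

Answer: 5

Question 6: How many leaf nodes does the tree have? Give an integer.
Leaves (nodes with no children): A, B, D, E

Answer: 4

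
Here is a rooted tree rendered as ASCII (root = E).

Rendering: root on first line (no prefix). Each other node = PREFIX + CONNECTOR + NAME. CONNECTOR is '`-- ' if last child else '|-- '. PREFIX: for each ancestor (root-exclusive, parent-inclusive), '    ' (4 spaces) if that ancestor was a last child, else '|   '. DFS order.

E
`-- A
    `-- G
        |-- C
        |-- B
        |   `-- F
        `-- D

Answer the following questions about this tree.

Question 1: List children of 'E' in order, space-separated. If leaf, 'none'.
Answer: A

Derivation:
Node E's children (from adjacency): A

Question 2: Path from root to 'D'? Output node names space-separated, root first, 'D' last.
Answer: E A G D

Derivation:
Walk down from root: E -> A -> G -> D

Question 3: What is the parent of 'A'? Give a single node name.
Answer: E

Derivation:
Scan adjacency: A appears as child of E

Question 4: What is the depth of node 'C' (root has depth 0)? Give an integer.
Answer: 3

Derivation:
Path from root to C: E -> A -> G -> C
Depth = number of edges = 3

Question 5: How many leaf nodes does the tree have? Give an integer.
Answer: 3

Derivation:
Leaves (nodes with no children): C, D, F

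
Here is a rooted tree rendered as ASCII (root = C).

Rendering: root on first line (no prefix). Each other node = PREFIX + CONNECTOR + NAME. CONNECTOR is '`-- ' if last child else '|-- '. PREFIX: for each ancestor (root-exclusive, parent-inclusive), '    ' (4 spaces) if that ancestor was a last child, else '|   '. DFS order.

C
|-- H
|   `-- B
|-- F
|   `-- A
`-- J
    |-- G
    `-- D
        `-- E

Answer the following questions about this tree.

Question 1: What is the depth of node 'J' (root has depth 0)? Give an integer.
Path from root to J: C -> J
Depth = number of edges = 1

Answer: 1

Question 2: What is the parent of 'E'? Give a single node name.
Scan adjacency: E appears as child of D

Answer: D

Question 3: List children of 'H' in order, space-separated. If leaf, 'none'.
Node H's children (from adjacency): B

Answer: B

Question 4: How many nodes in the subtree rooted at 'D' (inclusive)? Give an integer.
Answer: 2

Derivation:
Subtree rooted at D contains: D, E
Count = 2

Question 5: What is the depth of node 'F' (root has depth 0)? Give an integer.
Path from root to F: C -> F
Depth = number of edges = 1

Answer: 1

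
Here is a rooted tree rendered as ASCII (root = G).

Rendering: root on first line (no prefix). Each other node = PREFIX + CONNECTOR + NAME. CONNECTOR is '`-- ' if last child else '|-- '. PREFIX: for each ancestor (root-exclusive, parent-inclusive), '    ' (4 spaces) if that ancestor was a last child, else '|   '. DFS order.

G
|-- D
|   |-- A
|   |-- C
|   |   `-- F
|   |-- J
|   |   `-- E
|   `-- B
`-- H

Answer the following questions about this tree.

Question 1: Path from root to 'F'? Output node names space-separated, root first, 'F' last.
Answer: G D C F

Derivation:
Walk down from root: G -> D -> C -> F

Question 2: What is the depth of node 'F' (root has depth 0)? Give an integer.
Path from root to F: G -> D -> C -> F
Depth = number of edges = 3

Answer: 3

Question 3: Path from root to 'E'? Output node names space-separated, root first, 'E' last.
Walk down from root: G -> D -> J -> E

Answer: G D J E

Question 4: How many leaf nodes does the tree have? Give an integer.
Answer: 5

Derivation:
Leaves (nodes with no children): A, B, E, F, H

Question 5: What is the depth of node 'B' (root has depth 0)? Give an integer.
Path from root to B: G -> D -> B
Depth = number of edges = 2

Answer: 2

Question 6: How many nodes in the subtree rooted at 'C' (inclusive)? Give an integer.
Answer: 2

Derivation:
Subtree rooted at C contains: C, F
Count = 2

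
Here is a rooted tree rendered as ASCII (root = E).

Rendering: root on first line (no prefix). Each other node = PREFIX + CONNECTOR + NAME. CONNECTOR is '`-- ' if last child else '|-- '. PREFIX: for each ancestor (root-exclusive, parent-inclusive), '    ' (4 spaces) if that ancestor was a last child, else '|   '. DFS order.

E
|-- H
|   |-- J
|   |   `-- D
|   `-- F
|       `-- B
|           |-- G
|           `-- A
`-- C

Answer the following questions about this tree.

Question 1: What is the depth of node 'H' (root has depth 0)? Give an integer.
Answer: 1

Derivation:
Path from root to H: E -> H
Depth = number of edges = 1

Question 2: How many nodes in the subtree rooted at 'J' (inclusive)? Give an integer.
Answer: 2

Derivation:
Subtree rooted at J contains: D, J
Count = 2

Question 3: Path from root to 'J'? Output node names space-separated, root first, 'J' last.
Answer: E H J

Derivation:
Walk down from root: E -> H -> J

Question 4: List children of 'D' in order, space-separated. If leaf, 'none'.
Answer: none

Derivation:
Node D's children (from adjacency): (leaf)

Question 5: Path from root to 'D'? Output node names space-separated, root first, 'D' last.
Answer: E H J D

Derivation:
Walk down from root: E -> H -> J -> D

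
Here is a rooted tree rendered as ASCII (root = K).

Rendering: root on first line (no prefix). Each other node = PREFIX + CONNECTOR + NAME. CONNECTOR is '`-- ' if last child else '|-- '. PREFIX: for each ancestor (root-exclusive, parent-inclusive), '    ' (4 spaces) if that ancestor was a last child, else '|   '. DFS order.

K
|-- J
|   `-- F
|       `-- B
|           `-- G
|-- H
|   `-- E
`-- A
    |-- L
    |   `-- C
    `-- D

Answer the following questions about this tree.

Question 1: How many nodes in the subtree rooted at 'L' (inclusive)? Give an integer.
Subtree rooted at L contains: C, L
Count = 2

Answer: 2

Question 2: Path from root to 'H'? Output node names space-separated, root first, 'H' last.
Answer: K H

Derivation:
Walk down from root: K -> H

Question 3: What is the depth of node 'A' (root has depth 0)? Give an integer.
Answer: 1

Derivation:
Path from root to A: K -> A
Depth = number of edges = 1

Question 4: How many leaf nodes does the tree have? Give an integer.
Leaves (nodes with no children): C, D, E, G

Answer: 4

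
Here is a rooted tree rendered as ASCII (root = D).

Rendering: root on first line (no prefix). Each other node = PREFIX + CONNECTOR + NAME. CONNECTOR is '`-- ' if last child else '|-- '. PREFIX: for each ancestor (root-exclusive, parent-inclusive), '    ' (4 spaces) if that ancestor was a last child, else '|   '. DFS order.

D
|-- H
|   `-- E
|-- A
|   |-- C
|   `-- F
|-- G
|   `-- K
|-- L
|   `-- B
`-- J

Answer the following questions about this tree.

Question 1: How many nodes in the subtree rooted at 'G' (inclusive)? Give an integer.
Answer: 2

Derivation:
Subtree rooted at G contains: G, K
Count = 2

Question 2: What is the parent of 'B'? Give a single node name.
Answer: L

Derivation:
Scan adjacency: B appears as child of L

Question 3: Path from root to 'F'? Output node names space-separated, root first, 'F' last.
Walk down from root: D -> A -> F

Answer: D A F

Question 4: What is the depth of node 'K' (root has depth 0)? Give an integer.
Answer: 2

Derivation:
Path from root to K: D -> G -> K
Depth = number of edges = 2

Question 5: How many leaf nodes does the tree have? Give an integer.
Answer: 6

Derivation:
Leaves (nodes with no children): B, C, E, F, J, K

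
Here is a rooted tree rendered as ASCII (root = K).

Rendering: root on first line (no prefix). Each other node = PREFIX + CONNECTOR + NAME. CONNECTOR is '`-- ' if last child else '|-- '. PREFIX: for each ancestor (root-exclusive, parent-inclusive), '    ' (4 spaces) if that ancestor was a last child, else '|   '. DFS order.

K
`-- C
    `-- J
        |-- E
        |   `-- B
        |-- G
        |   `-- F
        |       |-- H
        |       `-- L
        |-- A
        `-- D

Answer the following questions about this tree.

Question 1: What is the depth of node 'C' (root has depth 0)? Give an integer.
Path from root to C: K -> C
Depth = number of edges = 1

Answer: 1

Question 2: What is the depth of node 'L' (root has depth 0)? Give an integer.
Path from root to L: K -> C -> J -> G -> F -> L
Depth = number of edges = 5

Answer: 5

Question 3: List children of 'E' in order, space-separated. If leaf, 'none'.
Answer: B

Derivation:
Node E's children (from adjacency): B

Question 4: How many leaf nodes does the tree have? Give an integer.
Answer: 5

Derivation:
Leaves (nodes with no children): A, B, D, H, L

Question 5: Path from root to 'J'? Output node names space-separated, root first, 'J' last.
Walk down from root: K -> C -> J

Answer: K C J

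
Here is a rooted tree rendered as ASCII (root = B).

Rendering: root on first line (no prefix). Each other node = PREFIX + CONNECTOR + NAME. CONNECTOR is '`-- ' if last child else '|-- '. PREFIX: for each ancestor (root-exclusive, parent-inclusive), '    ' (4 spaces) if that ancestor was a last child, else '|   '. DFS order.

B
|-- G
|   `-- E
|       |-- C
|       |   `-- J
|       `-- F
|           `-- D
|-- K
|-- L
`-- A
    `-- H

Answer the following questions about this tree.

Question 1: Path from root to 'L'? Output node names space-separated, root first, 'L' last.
Answer: B L

Derivation:
Walk down from root: B -> L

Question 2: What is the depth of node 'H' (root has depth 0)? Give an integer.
Answer: 2

Derivation:
Path from root to H: B -> A -> H
Depth = number of edges = 2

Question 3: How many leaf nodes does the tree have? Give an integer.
Answer: 5

Derivation:
Leaves (nodes with no children): D, H, J, K, L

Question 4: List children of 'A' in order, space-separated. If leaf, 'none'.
Answer: H

Derivation:
Node A's children (from adjacency): H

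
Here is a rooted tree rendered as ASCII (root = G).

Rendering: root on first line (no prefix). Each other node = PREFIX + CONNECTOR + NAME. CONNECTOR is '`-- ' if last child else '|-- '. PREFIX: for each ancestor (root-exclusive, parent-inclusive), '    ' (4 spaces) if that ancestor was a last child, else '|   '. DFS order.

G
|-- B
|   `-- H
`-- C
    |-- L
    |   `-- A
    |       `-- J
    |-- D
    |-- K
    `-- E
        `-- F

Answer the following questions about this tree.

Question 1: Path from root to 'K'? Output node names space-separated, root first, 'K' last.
Answer: G C K

Derivation:
Walk down from root: G -> C -> K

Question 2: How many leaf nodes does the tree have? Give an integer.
Answer: 5

Derivation:
Leaves (nodes with no children): D, F, H, J, K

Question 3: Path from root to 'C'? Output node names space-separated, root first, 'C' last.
Walk down from root: G -> C

Answer: G C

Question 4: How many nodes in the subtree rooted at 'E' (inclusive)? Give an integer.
Answer: 2

Derivation:
Subtree rooted at E contains: E, F
Count = 2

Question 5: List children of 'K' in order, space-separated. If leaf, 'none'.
Node K's children (from adjacency): (leaf)

Answer: none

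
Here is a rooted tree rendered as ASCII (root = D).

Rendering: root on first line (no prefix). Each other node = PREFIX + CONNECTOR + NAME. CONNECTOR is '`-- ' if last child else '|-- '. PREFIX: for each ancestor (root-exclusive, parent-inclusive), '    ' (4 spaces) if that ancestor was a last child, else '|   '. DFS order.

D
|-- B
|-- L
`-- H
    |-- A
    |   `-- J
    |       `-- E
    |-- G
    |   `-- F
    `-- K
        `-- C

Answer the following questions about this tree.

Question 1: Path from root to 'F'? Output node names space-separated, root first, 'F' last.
Walk down from root: D -> H -> G -> F

Answer: D H G F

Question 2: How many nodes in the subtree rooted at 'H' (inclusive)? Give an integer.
Subtree rooted at H contains: A, C, E, F, G, H, J, K
Count = 8

Answer: 8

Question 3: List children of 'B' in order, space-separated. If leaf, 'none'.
Node B's children (from adjacency): (leaf)

Answer: none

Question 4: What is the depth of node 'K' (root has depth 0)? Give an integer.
Answer: 2

Derivation:
Path from root to K: D -> H -> K
Depth = number of edges = 2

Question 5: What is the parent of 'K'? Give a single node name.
Answer: H

Derivation:
Scan adjacency: K appears as child of H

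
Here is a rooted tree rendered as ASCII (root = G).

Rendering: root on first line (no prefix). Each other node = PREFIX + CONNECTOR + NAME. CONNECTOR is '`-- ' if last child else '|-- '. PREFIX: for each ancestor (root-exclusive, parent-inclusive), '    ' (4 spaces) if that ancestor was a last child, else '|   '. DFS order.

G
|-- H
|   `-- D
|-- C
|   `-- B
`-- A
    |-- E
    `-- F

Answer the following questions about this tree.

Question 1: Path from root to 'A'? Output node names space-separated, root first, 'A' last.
Answer: G A

Derivation:
Walk down from root: G -> A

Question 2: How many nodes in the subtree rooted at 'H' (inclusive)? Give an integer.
Answer: 2

Derivation:
Subtree rooted at H contains: D, H
Count = 2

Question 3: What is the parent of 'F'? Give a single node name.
Scan adjacency: F appears as child of A

Answer: A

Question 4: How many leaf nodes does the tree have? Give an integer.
Leaves (nodes with no children): B, D, E, F

Answer: 4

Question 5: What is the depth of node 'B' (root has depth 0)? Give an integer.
Answer: 2

Derivation:
Path from root to B: G -> C -> B
Depth = number of edges = 2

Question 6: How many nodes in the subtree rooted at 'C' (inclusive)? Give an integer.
Subtree rooted at C contains: B, C
Count = 2

Answer: 2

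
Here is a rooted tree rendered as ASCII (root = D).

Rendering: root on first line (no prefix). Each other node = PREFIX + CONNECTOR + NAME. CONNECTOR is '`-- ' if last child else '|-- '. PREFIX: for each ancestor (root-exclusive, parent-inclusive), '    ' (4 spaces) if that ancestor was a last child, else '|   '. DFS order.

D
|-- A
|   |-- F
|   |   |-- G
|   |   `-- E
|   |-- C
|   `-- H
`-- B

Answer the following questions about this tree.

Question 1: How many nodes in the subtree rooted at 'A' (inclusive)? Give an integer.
Subtree rooted at A contains: A, C, E, F, G, H
Count = 6

Answer: 6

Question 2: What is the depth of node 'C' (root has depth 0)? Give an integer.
Answer: 2

Derivation:
Path from root to C: D -> A -> C
Depth = number of edges = 2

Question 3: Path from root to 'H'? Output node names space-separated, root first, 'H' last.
Answer: D A H

Derivation:
Walk down from root: D -> A -> H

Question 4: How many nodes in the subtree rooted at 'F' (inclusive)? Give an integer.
Subtree rooted at F contains: E, F, G
Count = 3

Answer: 3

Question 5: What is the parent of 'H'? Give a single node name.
Scan adjacency: H appears as child of A

Answer: A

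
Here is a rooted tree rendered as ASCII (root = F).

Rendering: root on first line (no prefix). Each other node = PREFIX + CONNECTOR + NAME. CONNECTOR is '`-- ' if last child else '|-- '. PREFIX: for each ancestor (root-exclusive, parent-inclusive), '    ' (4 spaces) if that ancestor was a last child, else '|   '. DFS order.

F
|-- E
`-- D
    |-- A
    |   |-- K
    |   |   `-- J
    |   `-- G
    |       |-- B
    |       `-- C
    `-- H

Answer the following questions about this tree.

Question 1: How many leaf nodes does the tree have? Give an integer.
Leaves (nodes with no children): B, C, E, H, J

Answer: 5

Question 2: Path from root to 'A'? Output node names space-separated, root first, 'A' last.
Answer: F D A

Derivation:
Walk down from root: F -> D -> A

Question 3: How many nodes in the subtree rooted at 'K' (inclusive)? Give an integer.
Subtree rooted at K contains: J, K
Count = 2

Answer: 2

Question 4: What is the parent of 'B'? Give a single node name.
Answer: G

Derivation:
Scan adjacency: B appears as child of G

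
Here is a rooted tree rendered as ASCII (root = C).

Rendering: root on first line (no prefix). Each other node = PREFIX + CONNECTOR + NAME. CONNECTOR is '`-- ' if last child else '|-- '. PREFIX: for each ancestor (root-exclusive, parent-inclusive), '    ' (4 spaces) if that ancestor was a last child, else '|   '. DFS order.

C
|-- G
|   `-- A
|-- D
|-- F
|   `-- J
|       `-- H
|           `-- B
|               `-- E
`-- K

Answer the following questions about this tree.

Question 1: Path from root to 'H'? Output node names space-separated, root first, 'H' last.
Answer: C F J H

Derivation:
Walk down from root: C -> F -> J -> H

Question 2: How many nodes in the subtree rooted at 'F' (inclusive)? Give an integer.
Answer: 5

Derivation:
Subtree rooted at F contains: B, E, F, H, J
Count = 5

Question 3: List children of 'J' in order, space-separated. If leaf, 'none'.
Answer: H

Derivation:
Node J's children (from adjacency): H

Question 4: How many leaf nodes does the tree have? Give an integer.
Answer: 4

Derivation:
Leaves (nodes with no children): A, D, E, K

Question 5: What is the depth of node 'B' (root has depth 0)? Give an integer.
Path from root to B: C -> F -> J -> H -> B
Depth = number of edges = 4

Answer: 4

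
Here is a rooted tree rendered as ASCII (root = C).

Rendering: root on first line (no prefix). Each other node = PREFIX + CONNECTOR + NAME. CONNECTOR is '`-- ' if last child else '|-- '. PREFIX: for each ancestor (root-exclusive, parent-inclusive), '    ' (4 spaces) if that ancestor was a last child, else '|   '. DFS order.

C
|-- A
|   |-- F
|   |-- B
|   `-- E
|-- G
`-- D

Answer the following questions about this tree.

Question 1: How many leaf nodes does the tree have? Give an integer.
Leaves (nodes with no children): B, D, E, F, G

Answer: 5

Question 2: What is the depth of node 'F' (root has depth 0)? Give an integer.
Path from root to F: C -> A -> F
Depth = number of edges = 2

Answer: 2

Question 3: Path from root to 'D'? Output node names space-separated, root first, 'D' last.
Walk down from root: C -> D

Answer: C D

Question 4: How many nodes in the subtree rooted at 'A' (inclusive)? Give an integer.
Answer: 4

Derivation:
Subtree rooted at A contains: A, B, E, F
Count = 4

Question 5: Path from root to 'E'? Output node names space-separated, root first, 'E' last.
Answer: C A E

Derivation:
Walk down from root: C -> A -> E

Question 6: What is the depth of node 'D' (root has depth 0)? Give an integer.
Path from root to D: C -> D
Depth = number of edges = 1

Answer: 1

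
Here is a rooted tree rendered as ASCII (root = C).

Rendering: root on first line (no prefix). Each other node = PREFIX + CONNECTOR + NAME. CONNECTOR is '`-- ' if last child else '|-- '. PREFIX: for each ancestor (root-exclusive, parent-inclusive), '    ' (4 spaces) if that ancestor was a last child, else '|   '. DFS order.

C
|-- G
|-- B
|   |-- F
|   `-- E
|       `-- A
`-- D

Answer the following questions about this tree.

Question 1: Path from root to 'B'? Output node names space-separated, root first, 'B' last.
Answer: C B

Derivation:
Walk down from root: C -> B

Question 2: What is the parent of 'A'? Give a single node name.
Scan adjacency: A appears as child of E

Answer: E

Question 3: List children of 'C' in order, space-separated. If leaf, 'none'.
Node C's children (from adjacency): G, B, D

Answer: G B D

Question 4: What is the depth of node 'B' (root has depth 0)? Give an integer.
Path from root to B: C -> B
Depth = number of edges = 1

Answer: 1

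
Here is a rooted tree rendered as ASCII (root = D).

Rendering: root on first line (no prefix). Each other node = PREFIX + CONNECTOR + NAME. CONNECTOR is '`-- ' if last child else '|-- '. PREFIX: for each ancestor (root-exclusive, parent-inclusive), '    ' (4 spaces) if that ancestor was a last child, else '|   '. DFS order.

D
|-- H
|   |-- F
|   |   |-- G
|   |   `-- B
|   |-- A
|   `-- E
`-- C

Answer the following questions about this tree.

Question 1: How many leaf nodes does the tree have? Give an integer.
Answer: 5

Derivation:
Leaves (nodes with no children): A, B, C, E, G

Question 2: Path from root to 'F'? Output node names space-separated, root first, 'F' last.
Answer: D H F

Derivation:
Walk down from root: D -> H -> F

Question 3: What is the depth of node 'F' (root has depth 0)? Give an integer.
Path from root to F: D -> H -> F
Depth = number of edges = 2

Answer: 2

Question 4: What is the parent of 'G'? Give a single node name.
Scan adjacency: G appears as child of F

Answer: F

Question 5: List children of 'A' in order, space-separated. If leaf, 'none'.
Node A's children (from adjacency): (leaf)

Answer: none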